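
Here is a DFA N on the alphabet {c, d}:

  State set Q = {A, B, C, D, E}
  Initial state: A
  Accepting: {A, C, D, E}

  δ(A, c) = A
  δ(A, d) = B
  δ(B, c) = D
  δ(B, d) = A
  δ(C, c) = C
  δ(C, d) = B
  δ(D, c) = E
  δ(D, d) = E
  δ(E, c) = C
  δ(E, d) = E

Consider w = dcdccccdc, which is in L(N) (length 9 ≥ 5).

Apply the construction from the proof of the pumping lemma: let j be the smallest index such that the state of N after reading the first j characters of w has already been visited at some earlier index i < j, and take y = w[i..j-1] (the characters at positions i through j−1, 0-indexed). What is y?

c

Run of N on w = d c d c c c c d c:
  step 0: A  (start)
  step 1: B  (read d: A→B)
  step 2: D  (read c: B→D)
  step 3: E  (read d: D→E)
  step 4: C  (read c: E→C)
  step 5: C  (read c: C→C)   ← first repeat (C seen earlier)
  step 6: C  (read c: C→C)
  step 7: C  (read c: C→C)
  step 8: B  (read d: C→B)
  step 9: D  (read c: B→D)

So i = 4, j = 5, giving x = w[0:4] = dcdc, y = w[4:5] = c, z = w[5:9] = ccdc.
Check: |xy| = 5 ≤ 5 and |y| = 1 ≥ 1. Reading y takes N from C back to C, so every xyⁱz is accepted.
Pumping length from the standard proof: p = 5 (the number of states). The repeated state found above gives |xy| = j ≤ 5 and |y| = j − i ≥ 1.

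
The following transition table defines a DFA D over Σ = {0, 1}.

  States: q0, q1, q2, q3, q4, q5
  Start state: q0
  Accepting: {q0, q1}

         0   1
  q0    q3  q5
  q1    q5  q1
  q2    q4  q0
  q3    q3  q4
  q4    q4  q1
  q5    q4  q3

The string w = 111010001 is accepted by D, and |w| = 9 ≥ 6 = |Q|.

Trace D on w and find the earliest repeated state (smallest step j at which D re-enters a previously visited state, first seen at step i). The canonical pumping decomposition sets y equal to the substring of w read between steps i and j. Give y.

Run of D on w = 1 1 1 0 1 0 0 0 1:
  step 0: q0  (start)
  step 1: q5  (read 1: q0→q5)
  step 2: q3  (read 1: q5→q3)
  step 3: q4  (read 1: q3→q4)
  step 4: q4  (read 0: q4→q4)   ← first repeat (q4 seen earlier)
  step 5: q1  (read 1: q4→q1)
  step 6: q5  (read 0: q1→q5)
  step 7: q4  (read 0: q5→q4)
  step 8: q4  (read 0: q4→q4)
  step 9: q1  (read 1: q4→q1)

So i = 3, j = 4, giving x = w[0:3] = 111, y = w[3:4] = 0, z = w[4:9] = 10001.
Check: |xy| = 4 ≤ 6 and |y| = 1 ≥ 1. Reading y takes D from q4 back to q4, so every xyⁱz is accepted.
The DFA has 6 states, so the proof of the pumping lemma guarantees a repeated state among the first 6+1 visited; the segment between the two visits is the pumpable y.

0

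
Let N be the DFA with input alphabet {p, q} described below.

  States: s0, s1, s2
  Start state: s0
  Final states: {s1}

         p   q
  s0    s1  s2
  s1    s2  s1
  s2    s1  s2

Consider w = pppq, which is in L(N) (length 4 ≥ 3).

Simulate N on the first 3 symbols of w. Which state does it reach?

s1

Run of N on the first 3 characters of w = p p p:
  step 0: s0  (start)
  step 1: s1  (read p: s0→s1)
  step 2: s2  (read p: s1→s2)
  step 3: s1  (read p: s2→s1)

After reading 3 characters, N is in state s1.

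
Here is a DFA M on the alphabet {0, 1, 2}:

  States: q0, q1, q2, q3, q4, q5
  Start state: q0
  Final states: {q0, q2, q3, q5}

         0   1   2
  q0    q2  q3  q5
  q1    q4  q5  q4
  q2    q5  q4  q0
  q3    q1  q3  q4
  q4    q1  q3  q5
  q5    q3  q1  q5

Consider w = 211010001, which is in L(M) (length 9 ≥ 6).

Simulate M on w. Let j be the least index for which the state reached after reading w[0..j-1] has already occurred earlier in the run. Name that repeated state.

Run of M on w = 2 1 1 0 1 0 0 0 1:
  step 0: q0  (start)
  step 1: q5  (read 2: q0→q5)
  step 2: q1  (read 1: q5→q1)
  step 3: q5  (read 1: q1→q5)   ← first repeat (q5 seen earlier)
  step 4: q3  (read 0: q5→q3)
  step 5: q3  (read 1: q3→q3)
  step 6: q1  (read 0: q3→q1)
  step 7: q4  (read 0: q1→q4)
  step 8: q1  (read 0: q4→q1)
  step 9: q5  (read 1: q1→q5)

The earliest repeat is at step j = 3: M is in q5, which it already visited at step i = 1.
Since M has 6 states, any run of length ≥ 6 visits 6+1 states, so by pigeonhole some state repeats within the first 6 steps — that repeat gives the pumpable loop.

q5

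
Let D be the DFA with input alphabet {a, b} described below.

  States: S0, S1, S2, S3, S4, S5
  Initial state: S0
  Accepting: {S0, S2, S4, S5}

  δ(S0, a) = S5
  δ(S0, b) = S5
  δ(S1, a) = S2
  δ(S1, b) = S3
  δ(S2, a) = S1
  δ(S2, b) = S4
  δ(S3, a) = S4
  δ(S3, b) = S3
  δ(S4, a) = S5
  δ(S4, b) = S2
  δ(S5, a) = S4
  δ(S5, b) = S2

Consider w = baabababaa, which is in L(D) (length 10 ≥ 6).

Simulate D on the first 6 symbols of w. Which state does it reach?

Run of D on the first 6 characters of w = b a a b a b:
  step 0: S0  (start)
  step 1: S5  (read b: S0→S5)
  step 2: S4  (read a: S5→S4)
  step 3: S5  (read a: S4→S5)
  step 4: S2  (read b: S5→S2)
  step 5: S1  (read a: S2→S1)
  step 6: S3  (read b: S1→S3)

After reading 6 characters, D is in state S3.

S3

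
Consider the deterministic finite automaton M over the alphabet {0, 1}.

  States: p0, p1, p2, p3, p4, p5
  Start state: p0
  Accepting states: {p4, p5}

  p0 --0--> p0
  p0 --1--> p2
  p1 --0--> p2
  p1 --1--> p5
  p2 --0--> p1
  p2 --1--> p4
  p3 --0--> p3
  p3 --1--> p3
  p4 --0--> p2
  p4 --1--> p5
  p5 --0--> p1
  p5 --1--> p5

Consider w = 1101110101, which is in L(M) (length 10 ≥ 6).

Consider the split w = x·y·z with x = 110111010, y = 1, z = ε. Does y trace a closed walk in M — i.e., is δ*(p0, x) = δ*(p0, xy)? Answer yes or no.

no

Run of M on the first 10 characters of w = 1 1 0 1 1 1 0 1 0 1:
  step 0: p0  (start)
  step 1: p2  (read 1: p0→p2)
  step 2: p4  (read 1: p2→p4)
  step 3: p2  (read 0: p4→p2)
  step 4: p4  (read 1: p2→p4)
  step 5: p5  (read 1: p4→p5)
  step 6: p5  (read 1: p5→p5)
  step 7: p1  (read 0: p5→p1)
  step 8: p5  (read 1: p1→p5)
  step 9: p1  (read 0: p5→p1)
  step 10: p5  (read 1: p1→p5)

After x (step 9): p1. After xy (step 10): p5.
They differ (p1 ≠ p5), so y is not a cycle from the state after x; this split is not the one the pumping-lemma construction produces, and pumping y need not keep the string in L(M).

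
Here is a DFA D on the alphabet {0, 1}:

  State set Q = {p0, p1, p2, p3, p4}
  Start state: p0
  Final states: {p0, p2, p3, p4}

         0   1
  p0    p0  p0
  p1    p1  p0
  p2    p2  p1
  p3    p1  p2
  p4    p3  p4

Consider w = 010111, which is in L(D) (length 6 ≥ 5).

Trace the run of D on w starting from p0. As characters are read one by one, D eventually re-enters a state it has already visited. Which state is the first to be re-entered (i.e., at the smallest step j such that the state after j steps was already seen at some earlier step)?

p0

State sequence: p0 -0-> p0 -1-> p0 -0-> p0 -1-> p0 -1-> p0 -1-> p0
First repeat at step 1: p0 was already visited.

The earliest repeat is at step j = 1: D is in p0, which it already visited at step i = 0.
With |Q| = 5, pigeonhole forces a state repeat no later than step 5; the substring read between the first and second visits to that state can be pumped.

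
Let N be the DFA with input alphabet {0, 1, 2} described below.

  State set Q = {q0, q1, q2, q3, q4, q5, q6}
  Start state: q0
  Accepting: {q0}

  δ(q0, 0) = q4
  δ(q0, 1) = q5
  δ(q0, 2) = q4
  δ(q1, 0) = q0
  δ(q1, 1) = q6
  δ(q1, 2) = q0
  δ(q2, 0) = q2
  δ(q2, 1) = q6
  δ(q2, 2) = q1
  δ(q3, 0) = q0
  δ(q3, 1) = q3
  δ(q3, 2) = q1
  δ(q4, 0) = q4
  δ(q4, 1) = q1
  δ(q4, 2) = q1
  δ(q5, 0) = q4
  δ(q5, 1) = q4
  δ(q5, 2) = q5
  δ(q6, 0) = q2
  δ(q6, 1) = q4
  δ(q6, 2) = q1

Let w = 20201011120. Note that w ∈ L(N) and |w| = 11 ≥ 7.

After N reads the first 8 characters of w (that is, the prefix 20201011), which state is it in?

q6

Run of N on the first 8 characters of w = 2 0 2 0 1 0 1 1:
  step 0: q0  (start)
  step 1: q4  (read 2: q0→q4)
  step 2: q4  (read 0: q4→q4)
  step 3: q1  (read 2: q4→q1)
  step 4: q0  (read 0: q1→q0)
  step 5: q5  (read 1: q0→q5)
  step 6: q4  (read 0: q5→q4)
  step 7: q1  (read 1: q4→q1)
  step 8: q6  (read 1: q1→q6)

After reading 8 characters, N is in state q6.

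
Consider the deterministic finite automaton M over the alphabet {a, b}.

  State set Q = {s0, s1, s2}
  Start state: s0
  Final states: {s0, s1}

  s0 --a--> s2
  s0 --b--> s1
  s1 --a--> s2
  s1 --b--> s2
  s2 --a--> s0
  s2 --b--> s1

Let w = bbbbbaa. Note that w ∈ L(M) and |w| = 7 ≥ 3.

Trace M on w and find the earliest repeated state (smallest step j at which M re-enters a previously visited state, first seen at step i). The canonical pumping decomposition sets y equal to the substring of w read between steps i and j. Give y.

bb

Run of M on w = b b b b b a a:
  step 0: s0  (start)
  step 1: s1  (read b: s0→s1)
  step 2: s2  (read b: s1→s2)
  step 3: s1  (read b: s2→s1)   ← first repeat (s1 seen earlier)
  step 4: s2  (read b: s1→s2)
  step 5: s1  (read b: s2→s1)
  step 6: s2  (read a: s1→s2)
  step 7: s0  (read a: s2→s0)

So i = 1, j = 3, giving x = w[0:1] = b, y = w[1:3] = bb, z = w[3:7] = bbaa.
Check: |xy| = 3 ≤ 3 and |y| = 2 ≥ 1. Reading y takes M from s1 back to s1, so every xyⁱz is accepted.
Since M has 3 states, any run of length ≥ 3 visits 3+1 states, so by pigeonhole some state repeats within the first 3 steps — that repeat gives the pumpable loop.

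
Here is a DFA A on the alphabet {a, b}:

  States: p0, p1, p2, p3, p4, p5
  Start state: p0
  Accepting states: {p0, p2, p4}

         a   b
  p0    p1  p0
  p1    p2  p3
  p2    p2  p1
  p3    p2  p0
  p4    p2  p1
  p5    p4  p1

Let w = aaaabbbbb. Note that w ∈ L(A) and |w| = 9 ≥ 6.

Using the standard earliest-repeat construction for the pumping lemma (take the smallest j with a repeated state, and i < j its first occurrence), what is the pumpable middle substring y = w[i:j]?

Run of A on w = a a a a b b b b b:
  step 0: p0  (start)
  step 1: p1  (read a: p0→p1)
  step 2: p2  (read a: p1→p2)
  step 3: p2  (read a: p2→p2)   ← first repeat (p2 seen earlier)
  step 4: p2  (read a: p2→p2)
  step 5: p1  (read b: p2→p1)
  step 6: p3  (read b: p1→p3)
  step 7: p0  (read b: p3→p0)
  step 8: p0  (read b: p0→p0)
  step 9: p0  (read b: p0→p0)

So i = 2, j = 3, giving x = w[0:2] = aa, y = w[2:3] = a, z = w[3:9] = abbbbb.
Check: |xy| = 3 ≤ 6 and |y| = 1 ≥ 1. Reading y takes A from p2 back to p2, so every xyⁱz is accepted.
Pumping length from the standard proof: p = 6 (the number of states). The repeated state found above gives |xy| = j ≤ 6 and |y| = j − i ≥ 1.

a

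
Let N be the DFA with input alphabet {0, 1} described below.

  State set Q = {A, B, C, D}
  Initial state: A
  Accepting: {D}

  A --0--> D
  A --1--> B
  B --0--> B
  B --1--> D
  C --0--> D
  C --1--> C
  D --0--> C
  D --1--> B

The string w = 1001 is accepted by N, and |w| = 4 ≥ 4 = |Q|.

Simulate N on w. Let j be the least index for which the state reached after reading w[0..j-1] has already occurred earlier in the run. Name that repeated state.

B

State sequence: A -1-> B -0-> B -0-> B -1-> D
First repeat at step 2: B was already visited.

The earliest repeat is at step j = 2: N is in B, which it already visited at step i = 1.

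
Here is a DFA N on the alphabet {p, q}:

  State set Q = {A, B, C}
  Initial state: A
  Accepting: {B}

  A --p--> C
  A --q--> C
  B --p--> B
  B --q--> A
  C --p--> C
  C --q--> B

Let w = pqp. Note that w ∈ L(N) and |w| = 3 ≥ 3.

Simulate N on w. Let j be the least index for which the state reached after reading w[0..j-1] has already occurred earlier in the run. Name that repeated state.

Run of N on w = p q p:
  step 0: A  (start)
  step 1: C  (read p: A→C)
  step 2: B  (read q: C→B)
  step 3: B  (read p: B→B)   ← first repeat (B seen earlier)

The earliest repeat is at step j = 3: N is in B, which it already visited at step i = 2.
Pumping length from the standard proof: p = 3 (the number of states). The repeated state found above gives |xy| = j ≤ 3 and |y| = j − i ≥ 1.

B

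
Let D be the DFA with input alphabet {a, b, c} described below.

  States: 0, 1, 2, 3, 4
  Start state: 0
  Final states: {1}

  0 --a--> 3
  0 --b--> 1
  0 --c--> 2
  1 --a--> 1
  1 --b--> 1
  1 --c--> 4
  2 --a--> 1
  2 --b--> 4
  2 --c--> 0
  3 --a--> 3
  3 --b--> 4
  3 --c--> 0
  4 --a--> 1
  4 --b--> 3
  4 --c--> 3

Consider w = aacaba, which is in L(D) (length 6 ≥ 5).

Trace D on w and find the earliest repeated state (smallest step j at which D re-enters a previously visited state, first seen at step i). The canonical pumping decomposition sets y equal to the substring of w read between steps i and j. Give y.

a

Run of D on w = a a c a b a:
  step 0: 0  (start)
  step 1: 3  (read a: 0→3)
  step 2: 3  (read a: 3→3)   ← first repeat (3 seen earlier)
  step 3: 0  (read c: 3→0)
  step 4: 3  (read a: 0→3)
  step 5: 4  (read b: 3→4)
  step 6: 1  (read a: 4→1)

So i = 1, j = 2, giving x = w[0:1] = a, y = w[1:2] = a, z = w[2:6] = caba.
Check: |xy| = 2 ≤ 5 and |y| = 1 ≥ 1. Reading y takes D from 3 back to 3, so every xyⁱz is accepted.
With |Q| = 5, pigeonhole forces a state repeat no later than step 5; the substring read between the first and second visits to that state can be pumped.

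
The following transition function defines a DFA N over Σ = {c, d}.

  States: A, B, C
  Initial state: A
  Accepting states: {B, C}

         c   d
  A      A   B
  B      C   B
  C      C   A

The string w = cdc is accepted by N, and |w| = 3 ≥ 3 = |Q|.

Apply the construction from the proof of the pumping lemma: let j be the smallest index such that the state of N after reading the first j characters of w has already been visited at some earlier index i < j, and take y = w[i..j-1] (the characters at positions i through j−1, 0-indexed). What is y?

c

State sequence: A -c-> A -d-> B -c-> C
First repeat at step 1: A was already visited.

So i = 0, j = 1, giving x = w[0:0] = ε, y = w[0:1] = c, z = w[1:3] = dc.
Check: |xy| = 1 ≤ 3 and |y| = 1 ≥ 1. Reading y takes N from A back to A, so every xyⁱz is accepted.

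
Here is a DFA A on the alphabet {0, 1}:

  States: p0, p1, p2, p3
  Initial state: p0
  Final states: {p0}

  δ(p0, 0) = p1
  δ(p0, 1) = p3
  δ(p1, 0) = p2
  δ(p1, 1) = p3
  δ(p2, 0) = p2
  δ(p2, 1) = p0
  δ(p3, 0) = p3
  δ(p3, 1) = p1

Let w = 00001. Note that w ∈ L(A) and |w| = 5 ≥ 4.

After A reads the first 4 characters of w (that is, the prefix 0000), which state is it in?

Run of A on the first 4 characters of w = 0 0 0 0:
  step 0: p0  (start)
  step 1: p1  (read 0: p0→p1)
  step 2: p2  (read 0: p1→p2)
  step 3: p2  (read 0: p2→p2)
  step 4: p2  (read 0: p2→p2)

After reading 4 characters, A is in state p2.

p2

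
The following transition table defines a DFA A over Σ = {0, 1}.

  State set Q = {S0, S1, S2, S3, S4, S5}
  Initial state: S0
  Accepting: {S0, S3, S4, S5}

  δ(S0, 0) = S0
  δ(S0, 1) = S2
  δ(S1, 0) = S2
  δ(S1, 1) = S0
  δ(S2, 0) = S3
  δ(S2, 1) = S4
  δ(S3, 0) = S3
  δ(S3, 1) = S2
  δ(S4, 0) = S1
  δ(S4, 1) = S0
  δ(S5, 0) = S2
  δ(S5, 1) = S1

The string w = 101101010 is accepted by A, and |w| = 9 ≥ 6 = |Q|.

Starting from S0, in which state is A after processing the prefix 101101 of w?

S0

State sequence: S0 -1-> S2 -0-> S3 -1-> S2 -1-> S4 -0-> S1 -1-> S0

After reading 6 characters, A is in state S0.
(This kind of state-tracing is the core of the pumping-lemma construction: with 6 states, pigeonhole forces a repeat within the first 6 steps.)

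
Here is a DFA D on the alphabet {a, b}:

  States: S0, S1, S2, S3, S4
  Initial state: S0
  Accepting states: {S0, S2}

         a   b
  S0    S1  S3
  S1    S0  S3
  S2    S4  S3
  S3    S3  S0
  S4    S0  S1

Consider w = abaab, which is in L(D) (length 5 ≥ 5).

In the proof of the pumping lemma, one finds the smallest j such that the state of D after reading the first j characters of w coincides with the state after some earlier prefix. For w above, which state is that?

S3

State sequence: S0 -a-> S1 -b-> S3 -a-> S3 -a-> S3 -b-> S0
First repeat at step 3: S3 was already visited.

The earliest repeat is at step j = 3: D is in S3, which it already visited at step i = 2.
Since D has 5 states, any run of length ≥ 5 visits 5+1 states, so by pigeonhole some state repeats within the first 5 steps — that repeat gives the pumpable loop.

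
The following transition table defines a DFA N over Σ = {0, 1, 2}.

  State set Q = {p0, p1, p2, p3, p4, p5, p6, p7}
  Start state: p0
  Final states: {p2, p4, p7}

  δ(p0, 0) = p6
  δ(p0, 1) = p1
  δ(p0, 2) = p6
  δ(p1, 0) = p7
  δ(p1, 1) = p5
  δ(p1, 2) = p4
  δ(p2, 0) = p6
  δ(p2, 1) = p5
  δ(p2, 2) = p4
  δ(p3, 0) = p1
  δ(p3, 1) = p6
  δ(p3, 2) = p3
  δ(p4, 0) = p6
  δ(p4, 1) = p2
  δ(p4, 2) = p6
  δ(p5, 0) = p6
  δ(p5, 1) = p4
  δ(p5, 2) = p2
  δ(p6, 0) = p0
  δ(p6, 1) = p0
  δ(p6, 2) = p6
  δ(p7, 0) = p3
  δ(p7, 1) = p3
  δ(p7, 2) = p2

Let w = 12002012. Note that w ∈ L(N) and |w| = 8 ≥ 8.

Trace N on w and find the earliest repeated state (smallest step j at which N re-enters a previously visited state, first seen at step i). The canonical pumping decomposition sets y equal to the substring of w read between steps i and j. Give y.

State sequence: p0 -1-> p1 -2-> p4 -0-> p6 -0-> p0 -2-> p6 -0-> p0 -1-> p1 -2-> p4
First repeat at step 4: p0 was already visited.

So i = 0, j = 4, giving x = w[0:0] = ε, y = w[0:4] = 1200, z = w[4:8] = 2012.
Check: |xy| = 4 ≤ 8 and |y| = 4 ≥ 1. Reading y takes N from p0 back to p0, so every xyⁱz is accepted.
The DFA has 8 states, so the proof of the pumping lemma guarantees a repeated state among the first 8+1 visited; the segment between the two visits is the pumpable y.

1200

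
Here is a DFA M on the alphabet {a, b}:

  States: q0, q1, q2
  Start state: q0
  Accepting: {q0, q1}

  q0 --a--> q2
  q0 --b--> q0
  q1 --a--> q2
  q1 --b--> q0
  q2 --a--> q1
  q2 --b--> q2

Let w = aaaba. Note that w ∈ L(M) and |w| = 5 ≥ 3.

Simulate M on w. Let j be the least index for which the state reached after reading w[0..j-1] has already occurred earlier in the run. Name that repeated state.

q2

Run of M on w = a a a b a:
  step 0: q0  (start)
  step 1: q2  (read a: q0→q2)
  step 2: q1  (read a: q2→q1)
  step 3: q2  (read a: q1→q2)   ← first repeat (q2 seen earlier)
  step 4: q2  (read b: q2→q2)
  step 5: q1  (read a: q2→q1)

The earliest repeat is at step j = 3: M is in q2, which it already visited at step i = 1.
With |Q| = 3, pigeonhole forces a state repeat no later than step 3; the substring read between the first and second visits to that state can be pumped.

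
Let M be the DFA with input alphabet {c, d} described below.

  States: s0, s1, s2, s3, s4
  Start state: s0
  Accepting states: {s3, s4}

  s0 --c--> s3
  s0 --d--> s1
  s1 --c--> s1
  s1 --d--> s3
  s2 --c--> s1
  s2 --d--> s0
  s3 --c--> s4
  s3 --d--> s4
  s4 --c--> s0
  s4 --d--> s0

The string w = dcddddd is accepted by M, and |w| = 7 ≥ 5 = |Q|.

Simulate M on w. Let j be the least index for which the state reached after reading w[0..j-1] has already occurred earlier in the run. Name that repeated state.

s1

Run of M on w = d c d d d d d:
  step 0: s0  (start)
  step 1: s1  (read d: s0→s1)
  step 2: s1  (read c: s1→s1)   ← first repeat (s1 seen earlier)
  step 3: s3  (read d: s1→s3)
  step 4: s4  (read d: s3→s4)
  step 5: s0  (read d: s4→s0)
  step 6: s1  (read d: s0→s1)
  step 7: s3  (read d: s1→s3)

The earliest repeat is at step j = 2: M is in s1, which it already visited at step i = 1.
Pumping length from the standard proof: p = 5 (the number of states). The repeated state found above gives |xy| = j ≤ 5 and |y| = j − i ≥ 1.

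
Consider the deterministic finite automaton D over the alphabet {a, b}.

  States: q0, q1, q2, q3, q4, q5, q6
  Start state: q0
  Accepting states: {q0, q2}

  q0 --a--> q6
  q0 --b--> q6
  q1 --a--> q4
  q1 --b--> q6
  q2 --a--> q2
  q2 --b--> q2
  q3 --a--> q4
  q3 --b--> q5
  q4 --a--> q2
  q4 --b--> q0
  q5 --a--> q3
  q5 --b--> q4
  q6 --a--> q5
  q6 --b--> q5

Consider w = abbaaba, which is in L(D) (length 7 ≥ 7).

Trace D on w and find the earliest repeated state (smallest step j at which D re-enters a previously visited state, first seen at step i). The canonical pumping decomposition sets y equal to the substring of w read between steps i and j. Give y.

Run of D on w = a b b a a b a:
  step 0: q0  (start)
  step 1: q6  (read a: q0→q6)
  step 2: q5  (read b: q6→q5)
  step 3: q4  (read b: q5→q4)
  step 4: q2  (read a: q4→q2)
  step 5: q2  (read a: q2→q2)   ← first repeat (q2 seen earlier)
  step 6: q2  (read b: q2→q2)
  step 7: q2  (read a: q2→q2)

So i = 4, j = 5, giving x = w[0:4] = abba, y = w[4:5] = a, z = w[5:7] = ba.
Check: |xy| = 5 ≤ 7 and |y| = 1 ≥ 1. Reading y takes D from q2 back to q2, so every xyⁱz is accepted.
With |Q| = 7, pigeonhole forces a state repeat no later than step 7; the substring read between the first and second visits to that state can be pumped.

a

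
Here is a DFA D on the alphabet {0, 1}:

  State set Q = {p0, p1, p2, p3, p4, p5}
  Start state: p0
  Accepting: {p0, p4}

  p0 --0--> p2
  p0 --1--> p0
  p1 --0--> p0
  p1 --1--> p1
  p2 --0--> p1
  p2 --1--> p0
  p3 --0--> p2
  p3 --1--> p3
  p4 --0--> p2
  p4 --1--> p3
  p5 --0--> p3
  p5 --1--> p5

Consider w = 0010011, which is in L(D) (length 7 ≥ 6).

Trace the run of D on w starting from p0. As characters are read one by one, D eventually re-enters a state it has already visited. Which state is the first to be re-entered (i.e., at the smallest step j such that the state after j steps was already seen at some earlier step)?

p1

Run of D on w = 0 0 1 0 0 1 1:
  step 0: p0  (start)
  step 1: p2  (read 0: p0→p2)
  step 2: p1  (read 0: p2→p1)
  step 3: p1  (read 1: p1→p1)   ← first repeat (p1 seen earlier)
  step 4: p0  (read 0: p1→p0)
  step 5: p2  (read 0: p0→p2)
  step 6: p0  (read 1: p2→p0)
  step 7: p0  (read 1: p0→p0)

The earliest repeat is at step j = 3: D is in p1, which it already visited at step i = 2.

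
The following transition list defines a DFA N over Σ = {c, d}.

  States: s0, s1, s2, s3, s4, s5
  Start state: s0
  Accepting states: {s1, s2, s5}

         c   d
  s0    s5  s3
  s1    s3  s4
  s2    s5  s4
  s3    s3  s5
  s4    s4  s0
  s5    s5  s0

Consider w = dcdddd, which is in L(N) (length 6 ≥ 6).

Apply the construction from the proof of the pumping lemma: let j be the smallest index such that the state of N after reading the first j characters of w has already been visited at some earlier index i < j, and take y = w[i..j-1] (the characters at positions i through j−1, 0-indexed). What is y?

Run of N on w = d c d d d d:
  step 0: s0  (start)
  step 1: s3  (read d: s0→s3)
  step 2: s3  (read c: s3→s3)   ← first repeat (s3 seen earlier)
  step 3: s5  (read d: s3→s5)
  step 4: s0  (read d: s5→s0)
  step 5: s3  (read d: s0→s3)
  step 6: s5  (read d: s3→s5)

So i = 1, j = 2, giving x = w[0:1] = d, y = w[1:2] = c, z = w[2:6] = dddd.
Check: |xy| = 2 ≤ 6 and |y| = 1 ≥ 1. Reading y takes N from s3 back to s3, so every xyⁱz is accepted.

c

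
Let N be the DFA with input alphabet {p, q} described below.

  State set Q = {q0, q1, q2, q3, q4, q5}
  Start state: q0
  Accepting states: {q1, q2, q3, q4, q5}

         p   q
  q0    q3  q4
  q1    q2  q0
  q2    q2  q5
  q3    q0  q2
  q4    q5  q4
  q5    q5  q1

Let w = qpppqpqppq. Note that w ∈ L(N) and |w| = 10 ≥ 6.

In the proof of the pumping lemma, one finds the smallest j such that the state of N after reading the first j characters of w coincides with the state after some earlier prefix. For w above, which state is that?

q5

State sequence: q0 -q-> q4 -p-> q5 -p-> q5 -p-> q5 -q-> q1 -p-> q2 -q-> q5 -p-> q5 -p-> q5 -q-> q1
First repeat at step 3: q5 was already visited.

The earliest repeat is at step j = 3: N is in q5, which it already visited at step i = 2.
Since N has 6 states, any run of length ≥ 6 visits 6+1 states, so by pigeonhole some state repeats within the first 6 steps — that repeat gives the pumpable loop.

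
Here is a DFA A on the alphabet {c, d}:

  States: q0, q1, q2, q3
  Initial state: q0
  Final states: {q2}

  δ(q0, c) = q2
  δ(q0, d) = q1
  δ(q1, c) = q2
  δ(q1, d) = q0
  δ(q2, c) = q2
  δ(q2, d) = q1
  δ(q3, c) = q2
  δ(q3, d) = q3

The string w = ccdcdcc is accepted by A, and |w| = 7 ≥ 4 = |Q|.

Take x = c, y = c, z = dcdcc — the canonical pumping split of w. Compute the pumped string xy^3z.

xy^3z = c·c·c·c·dcdcc = ccccdcdcc.
Reading y = c takes A from q2 back to q2, so after x·y·y·y the machine is still in q2, and z then leads to the accepting state q2. Hence ccccdcdcc ∈ L(A).

ccccdcdcc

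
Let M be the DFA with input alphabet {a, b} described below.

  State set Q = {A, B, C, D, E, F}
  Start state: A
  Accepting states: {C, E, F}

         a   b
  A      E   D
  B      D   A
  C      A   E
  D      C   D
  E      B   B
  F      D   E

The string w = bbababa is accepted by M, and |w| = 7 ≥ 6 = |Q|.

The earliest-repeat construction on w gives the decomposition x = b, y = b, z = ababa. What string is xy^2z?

xy^2z = b·b·b·ababa = bbbababa.
Reading y = b takes M from D back to D, so after x·y·y the machine is still in D, and z then leads to the accepting state E. Hence bbbababa ∈ L(M).

bbbababa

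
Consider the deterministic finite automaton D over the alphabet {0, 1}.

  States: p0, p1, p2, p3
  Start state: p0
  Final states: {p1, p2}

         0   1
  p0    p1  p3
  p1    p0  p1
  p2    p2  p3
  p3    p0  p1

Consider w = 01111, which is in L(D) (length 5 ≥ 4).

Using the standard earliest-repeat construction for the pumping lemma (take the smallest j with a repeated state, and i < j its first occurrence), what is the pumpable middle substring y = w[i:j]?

1

State sequence: p0 -0-> p1 -1-> p1 -1-> p1 -1-> p1 -1-> p1
First repeat at step 2: p1 was already visited.

So i = 1, j = 2, giving x = w[0:1] = 0, y = w[1:2] = 1, z = w[2:5] = 111.
Check: |xy| = 2 ≤ 4 and |y| = 1 ≥ 1. Reading y takes D from p1 back to p1, so every xyⁱz is accepted.
The DFA has 4 states, so the proof of the pumping lemma guarantees a repeated state among the first 4+1 visited; the segment between the two visits is the pumpable y.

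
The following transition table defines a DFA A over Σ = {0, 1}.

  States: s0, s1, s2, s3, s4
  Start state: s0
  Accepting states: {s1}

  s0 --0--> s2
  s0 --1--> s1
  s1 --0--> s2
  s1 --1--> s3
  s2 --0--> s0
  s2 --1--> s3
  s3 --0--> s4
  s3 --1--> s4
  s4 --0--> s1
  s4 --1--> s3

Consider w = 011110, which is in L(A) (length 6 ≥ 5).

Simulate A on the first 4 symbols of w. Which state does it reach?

s3

State sequence: s0 -0-> s2 -1-> s3 -1-> s4 -1-> s3

After reading 4 characters, A is in state s3.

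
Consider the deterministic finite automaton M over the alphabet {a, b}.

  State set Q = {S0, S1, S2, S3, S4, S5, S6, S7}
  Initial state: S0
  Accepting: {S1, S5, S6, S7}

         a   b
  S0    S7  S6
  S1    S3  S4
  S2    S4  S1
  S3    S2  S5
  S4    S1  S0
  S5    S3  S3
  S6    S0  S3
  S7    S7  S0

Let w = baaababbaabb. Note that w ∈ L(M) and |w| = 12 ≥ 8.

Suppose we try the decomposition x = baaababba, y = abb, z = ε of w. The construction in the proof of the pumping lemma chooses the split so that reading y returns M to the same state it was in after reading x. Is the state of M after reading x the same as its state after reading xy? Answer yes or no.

no

Run of M on the first 12 characters of w = b a a a b a b b a a b b:
  step 0: S0  (start)
  step 1: S6  (read b: S0→S6)
  step 2: S0  (read a: S6→S0)
  step 3: S7  (read a: S0→S7)
  step 4: S7  (read a: S7→S7)
  step 5: S0  (read b: S7→S0)
  step 6: S7  (read a: S0→S7)
  step 7: S0  (read b: S7→S0)
  step 8: S6  (read b: S0→S6)
  step 9: S0  (read a: S6→S0)
  step 10: S7  (read a: S0→S7)
  step 11: S0  (read b: S7→S0)
  step 12: S6  (read b: S0→S6)

After x (step 9): S0. After xy (step 12): S6.
They differ (S0 ≠ S6), so y is not a cycle from the state after x; this split is not the one the pumping-lemma construction produces, and pumping y need not keep the string in L(M).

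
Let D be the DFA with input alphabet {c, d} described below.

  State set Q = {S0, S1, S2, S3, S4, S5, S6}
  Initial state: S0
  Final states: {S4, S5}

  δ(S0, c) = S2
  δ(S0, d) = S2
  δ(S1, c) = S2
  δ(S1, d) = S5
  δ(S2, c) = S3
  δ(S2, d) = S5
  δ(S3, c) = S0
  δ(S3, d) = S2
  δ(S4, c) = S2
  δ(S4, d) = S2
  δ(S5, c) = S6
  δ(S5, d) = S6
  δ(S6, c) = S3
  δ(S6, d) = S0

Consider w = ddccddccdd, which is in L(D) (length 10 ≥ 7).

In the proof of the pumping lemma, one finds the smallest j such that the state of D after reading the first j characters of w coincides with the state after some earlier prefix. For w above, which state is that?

S2

Run of D on w = d d c c d d c c d d:
  step 0: S0  (start)
  step 1: S2  (read d: S0→S2)
  step 2: S5  (read d: S2→S5)
  step 3: S6  (read c: S5→S6)
  step 4: S3  (read c: S6→S3)
  step 5: S2  (read d: S3→S2)   ← first repeat (S2 seen earlier)
  step 6: S5  (read d: S2→S5)
  step 7: S6  (read c: S5→S6)
  step 8: S3  (read c: S6→S3)
  step 9: S2  (read d: S3→S2)
  step 10: S5  (read d: S2→S5)

The earliest repeat is at step j = 5: D is in S2, which it already visited at step i = 1.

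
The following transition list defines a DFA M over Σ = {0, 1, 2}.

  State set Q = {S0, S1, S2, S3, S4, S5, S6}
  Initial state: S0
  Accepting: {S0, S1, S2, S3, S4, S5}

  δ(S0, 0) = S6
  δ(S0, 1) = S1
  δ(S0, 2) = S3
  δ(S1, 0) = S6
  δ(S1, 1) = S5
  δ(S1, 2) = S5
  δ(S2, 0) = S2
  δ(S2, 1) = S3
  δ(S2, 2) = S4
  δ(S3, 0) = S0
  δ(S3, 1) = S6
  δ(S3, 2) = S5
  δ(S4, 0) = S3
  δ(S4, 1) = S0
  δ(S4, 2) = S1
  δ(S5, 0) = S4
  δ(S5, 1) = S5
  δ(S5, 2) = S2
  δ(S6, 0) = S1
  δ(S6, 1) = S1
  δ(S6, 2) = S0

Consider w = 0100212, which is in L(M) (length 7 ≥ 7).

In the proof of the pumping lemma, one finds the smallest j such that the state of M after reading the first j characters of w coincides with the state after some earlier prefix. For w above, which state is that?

Run of M on w = 0 1 0 0 2 1 2:
  step 0: S0  (start)
  step 1: S6  (read 0: S0→S6)
  step 2: S1  (read 1: S6→S1)
  step 3: S6  (read 0: S1→S6)   ← first repeat (S6 seen earlier)
  step 4: S1  (read 0: S6→S1)
  step 5: S5  (read 2: S1→S5)
  step 6: S5  (read 1: S5→S5)
  step 7: S2  (read 2: S5→S2)

The earliest repeat is at step j = 3: M is in S6, which it already visited at step i = 1.
With |Q| = 7, pigeonhole forces a state repeat no later than step 7; the substring read between the first and second visits to that state can be pumped.

S6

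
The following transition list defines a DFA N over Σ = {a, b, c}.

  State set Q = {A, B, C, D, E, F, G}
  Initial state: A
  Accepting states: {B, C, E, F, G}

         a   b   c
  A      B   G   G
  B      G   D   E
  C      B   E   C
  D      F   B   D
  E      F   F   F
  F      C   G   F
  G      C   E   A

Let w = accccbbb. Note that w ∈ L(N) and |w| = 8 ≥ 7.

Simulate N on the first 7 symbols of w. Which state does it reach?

E

State sequence: A -a-> B -c-> E -c-> F -c-> F -c-> F -b-> G -b-> E

After reading 7 characters, N is in state E.
(This kind of state-tracing is the core of the pumping-lemma construction: with 7 states, pigeonhole forces a repeat within the first 7 steps.)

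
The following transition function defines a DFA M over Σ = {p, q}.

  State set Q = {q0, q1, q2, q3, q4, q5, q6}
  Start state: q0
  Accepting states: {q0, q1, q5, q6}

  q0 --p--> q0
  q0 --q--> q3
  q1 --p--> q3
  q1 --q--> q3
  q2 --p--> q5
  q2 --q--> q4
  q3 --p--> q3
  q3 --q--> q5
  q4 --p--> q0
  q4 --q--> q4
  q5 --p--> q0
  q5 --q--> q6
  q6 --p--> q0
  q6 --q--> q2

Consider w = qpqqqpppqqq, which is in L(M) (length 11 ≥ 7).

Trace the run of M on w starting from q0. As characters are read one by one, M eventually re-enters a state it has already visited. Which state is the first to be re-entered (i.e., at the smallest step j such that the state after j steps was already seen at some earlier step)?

q3

Run of M on w = q p q q q p p p q q q:
  step 0: q0  (start)
  step 1: q3  (read q: q0→q3)
  step 2: q3  (read p: q3→q3)   ← first repeat (q3 seen earlier)
  step 3: q5  (read q: q3→q5)
  step 4: q6  (read q: q5→q6)
  step 5: q2  (read q: q6→q2)
  step 6: q5  (read p: q2→q5)
  step 7: q0  (read p: q5→q0)
  step 8: q0  (read p: q0→q0)
  step 9: q3  (read q: q0→q3)
  step 10: q5  (read q: q3→q5)
  step 11: q6  (read q: q5→q6)

The earliest repeat is at step j = 2: M is in q3, which it already visited at step i = 1.
Since M has 7 states, any run of length ≥ 7 visits 7+1 states, so by pigeonhole some state repeats within the first 7 steps — that repeat gives the pumpable loop.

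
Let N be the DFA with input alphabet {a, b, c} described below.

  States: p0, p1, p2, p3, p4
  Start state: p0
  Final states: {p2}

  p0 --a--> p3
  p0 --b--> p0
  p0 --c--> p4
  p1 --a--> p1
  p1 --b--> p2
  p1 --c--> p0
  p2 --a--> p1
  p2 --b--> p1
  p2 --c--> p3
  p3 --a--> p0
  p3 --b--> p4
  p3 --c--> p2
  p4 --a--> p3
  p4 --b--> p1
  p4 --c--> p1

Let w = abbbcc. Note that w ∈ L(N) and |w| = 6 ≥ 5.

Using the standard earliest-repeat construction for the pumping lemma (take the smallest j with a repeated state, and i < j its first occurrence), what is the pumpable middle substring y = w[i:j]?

bbbc

State sequence: p0 -a-> p3 -b-> p4 -b-> p1 -b-> p2 -c-> p3 -c-> p2
First repeat at step 5: p3 was already visited.

So i = 1, j = 5, giving x = w[0:1] = a, y = w[1:5] = bbbc, z = w[5:6] = c.
Check: |xy| = 5 ≤ 5 and |y| = 4 ≥ 1. Reading y takes N from p3 back to p3, so every xyⁱz is accepted.
The DFA has 5 states, so the proof of the pumping lemma guarantees a repeated state among the first 5+1 visited; the segment between the two visits is the pumpable y.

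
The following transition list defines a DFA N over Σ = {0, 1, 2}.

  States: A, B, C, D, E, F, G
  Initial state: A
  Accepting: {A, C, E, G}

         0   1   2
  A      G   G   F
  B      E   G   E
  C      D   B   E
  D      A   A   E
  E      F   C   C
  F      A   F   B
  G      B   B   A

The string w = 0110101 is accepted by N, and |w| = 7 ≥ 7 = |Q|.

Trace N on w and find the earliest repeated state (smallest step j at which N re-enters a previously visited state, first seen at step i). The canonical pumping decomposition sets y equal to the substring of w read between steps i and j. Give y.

11

State sequence: A -0-> G -1-> B -1-> G -0-> B -1-> G -0-> B -1-> G
First repeat at step 3: G was already visited.

So i = 1, j = 3, giving x = w[0:1] = 0, y = w[1:3] = 11, z = w[3:7] = 0101.
Check: |xy| = 3 ≤ 7 and |y| = 2 ≥ 1. Reading y takes N from G back to G, so every xyⁱz is accepted.
With |Q| = 7, pigeonhole forces a state repeat no later than step 7; the substring read between the first and second visits to that state can be pumped.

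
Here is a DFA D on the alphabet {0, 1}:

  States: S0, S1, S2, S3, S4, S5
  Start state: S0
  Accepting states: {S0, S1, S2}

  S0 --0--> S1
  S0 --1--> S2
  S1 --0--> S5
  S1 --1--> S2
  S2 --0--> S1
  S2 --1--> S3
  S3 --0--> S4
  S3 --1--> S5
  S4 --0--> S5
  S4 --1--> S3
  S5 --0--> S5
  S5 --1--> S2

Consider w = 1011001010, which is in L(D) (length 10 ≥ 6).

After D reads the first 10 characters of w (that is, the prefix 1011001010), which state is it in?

Run of D on the first 10 characters of w = 1 0 1 1 0 0 1 0 1 0:
  step 0: S0  (start)
  step 1: S2  (read 1: S0→S2)
  step 2: S1  (read 0: S2→S1)
  step 3: S2  (read 1: S1→S2)
  step 4: S3  (read 1: S2→S3)
  step 5: S4  (read 0: S3→S4)
  step 6: S5  (read 0: S4→S5)
  step 7: S2  (read 1: S5→S2)
  step 8: S1  (read 0: S2→S1)
  step 9: S2  (read 1: S1→S2)
  step 10: S1  (read 0: S2→S1)

After reading 10 characters, D is in state S1.

S1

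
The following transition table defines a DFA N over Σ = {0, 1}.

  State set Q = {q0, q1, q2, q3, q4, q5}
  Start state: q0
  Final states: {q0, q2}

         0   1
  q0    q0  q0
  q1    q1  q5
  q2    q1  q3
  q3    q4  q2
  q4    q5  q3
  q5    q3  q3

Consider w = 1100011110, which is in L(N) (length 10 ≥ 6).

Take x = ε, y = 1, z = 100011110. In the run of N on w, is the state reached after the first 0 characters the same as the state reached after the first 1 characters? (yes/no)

Run of N on the first 1 characters of w = 1:
  step 0: q0  (start)
  step 1: q0  (read 1: q0→q0)

After x (step 0): q0. After xy (step 1): q0.
They match, so y = 1 drives N around a cycle from q0 back to itself; pumping y any number of times keeps N in q0 before reading z, and xyⁱz ∈ L(N) for every i ≥ 0.

yes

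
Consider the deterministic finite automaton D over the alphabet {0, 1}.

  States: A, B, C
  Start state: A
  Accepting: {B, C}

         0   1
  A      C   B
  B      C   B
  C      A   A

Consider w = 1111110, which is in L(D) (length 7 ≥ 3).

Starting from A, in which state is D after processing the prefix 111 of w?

Run of D on the first 3 characters of w = 1 1 1:
  step 0: A  (start)
  step 1: B  (read 1: A→B)
  step 2: B  (read 1: B→B)
  step 3: B  (read 1: B→B)

After reading 3 characters, D is in state B.

B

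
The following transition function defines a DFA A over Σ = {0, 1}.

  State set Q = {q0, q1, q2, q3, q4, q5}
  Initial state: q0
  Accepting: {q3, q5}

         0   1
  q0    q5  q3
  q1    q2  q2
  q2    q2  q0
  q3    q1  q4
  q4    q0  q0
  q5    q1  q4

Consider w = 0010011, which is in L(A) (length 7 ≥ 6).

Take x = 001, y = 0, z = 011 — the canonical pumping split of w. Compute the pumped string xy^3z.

xy^3z = 001·0·0·0·011 = 001000011.
Reading y = 0 takes A from q2 back to q2, so after x·y·y·y the machine is still in q2, and z then leads to the accepting state q3. Hence 001000011 ∈ L(A).

001000011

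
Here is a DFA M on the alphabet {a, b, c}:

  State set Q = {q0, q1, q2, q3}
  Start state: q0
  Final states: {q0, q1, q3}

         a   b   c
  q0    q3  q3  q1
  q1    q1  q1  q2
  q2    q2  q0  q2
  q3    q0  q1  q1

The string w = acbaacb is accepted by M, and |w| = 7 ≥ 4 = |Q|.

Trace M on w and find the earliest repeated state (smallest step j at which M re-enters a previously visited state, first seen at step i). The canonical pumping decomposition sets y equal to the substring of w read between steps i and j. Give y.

b

State sequence: q0 -a-> q3 -c-> q1 -b-> q1 -a-> q1 -a-> q1 -c-> q2 -b-> q0
First repeat at step 3: q1 was already visited.

So i = 2, j = 3, giving x = w[0:2] = ac, y = w[2:3] = b, z = w[3:7] = aacb.
Check: |xy| = 3 ≤ 4 and |y| = 1 ≥ 1. Reading y takes M from q1 back to q1, so every xyⁱz is accepted.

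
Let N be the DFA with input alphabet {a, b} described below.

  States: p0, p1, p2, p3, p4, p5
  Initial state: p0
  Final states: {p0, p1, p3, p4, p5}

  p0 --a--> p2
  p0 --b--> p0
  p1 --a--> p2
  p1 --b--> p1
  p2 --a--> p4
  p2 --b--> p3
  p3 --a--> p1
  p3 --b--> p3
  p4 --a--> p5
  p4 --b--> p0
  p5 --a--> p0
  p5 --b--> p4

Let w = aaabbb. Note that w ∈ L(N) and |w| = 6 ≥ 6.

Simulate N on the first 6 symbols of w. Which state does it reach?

p0

State sequence: p0 -a-> p2 -a-> p4 -a-> p5 -b-> p4 -b-> p0 -b-> p0

After reading 6 characters, N is in state p0.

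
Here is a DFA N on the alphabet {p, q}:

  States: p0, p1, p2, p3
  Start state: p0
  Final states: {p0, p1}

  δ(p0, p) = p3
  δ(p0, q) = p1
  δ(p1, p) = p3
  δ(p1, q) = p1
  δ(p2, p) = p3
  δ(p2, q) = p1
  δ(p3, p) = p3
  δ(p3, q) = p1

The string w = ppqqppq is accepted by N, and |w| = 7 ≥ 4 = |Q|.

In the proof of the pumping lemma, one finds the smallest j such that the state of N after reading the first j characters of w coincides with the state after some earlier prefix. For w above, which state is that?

p3

State sequence: p0 -p-> p3 -p-> p3 -q-> p1 -q-> p1 -p-> p3 -p-> p3 -q-> p1
First repeat at step 2: p3 was already visited.

The earliest repeat is at step j = 2: N is in p3, which it already visited at step i = 1.
With |Q| = 4, pigeonhole forces a state repeat no later than step 4; the substring read between the first and second visits to that state can be pumped.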